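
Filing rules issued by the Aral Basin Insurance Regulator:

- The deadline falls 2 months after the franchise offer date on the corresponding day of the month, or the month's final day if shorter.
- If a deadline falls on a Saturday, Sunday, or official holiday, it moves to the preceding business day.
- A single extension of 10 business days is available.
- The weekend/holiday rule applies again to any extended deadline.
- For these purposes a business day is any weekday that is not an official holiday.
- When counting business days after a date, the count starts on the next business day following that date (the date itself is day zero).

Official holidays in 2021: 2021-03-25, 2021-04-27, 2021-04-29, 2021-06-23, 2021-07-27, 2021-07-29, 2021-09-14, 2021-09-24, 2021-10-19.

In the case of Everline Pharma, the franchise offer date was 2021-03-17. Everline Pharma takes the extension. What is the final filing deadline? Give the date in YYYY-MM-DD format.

Moving 2 months forward from 2021-03-17 on the corresponding day gives 2021-05-17.
Since 2021-05-17 is a Monday and not a holiday, the date is unchanged.
The 10-business-day extension runs from 2021-05-17 to 2021-05-31.
2021-05-31 falls on a Monday, which is a business day, so no adjustment is needed.
Final deadline: 2021-05-31.

2021-05-31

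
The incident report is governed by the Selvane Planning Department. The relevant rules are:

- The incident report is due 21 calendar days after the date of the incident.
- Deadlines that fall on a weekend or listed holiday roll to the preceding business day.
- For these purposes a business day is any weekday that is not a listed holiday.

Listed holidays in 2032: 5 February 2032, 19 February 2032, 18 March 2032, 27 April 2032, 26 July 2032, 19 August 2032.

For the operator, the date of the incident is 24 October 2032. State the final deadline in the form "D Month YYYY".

Adding 21 calendar days to 24 October 2032 gives 14 November 2032.
14 November 2032 falls on a Sunday. Rolling to the preceding business day gives 12 November 2032, a Friday.
So the filing is due 12 November 2032.

12 November 2032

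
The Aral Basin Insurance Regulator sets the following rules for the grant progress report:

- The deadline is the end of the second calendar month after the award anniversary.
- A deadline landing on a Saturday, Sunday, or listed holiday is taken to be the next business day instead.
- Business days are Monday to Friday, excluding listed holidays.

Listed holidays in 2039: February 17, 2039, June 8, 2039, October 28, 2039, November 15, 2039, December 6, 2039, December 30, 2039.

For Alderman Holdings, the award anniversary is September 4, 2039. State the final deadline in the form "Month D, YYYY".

November 30, 2039

The second month after September 4, 2039 is November 2039, whose last day is November 30, 2039.
November 30, 2039 falls on a Wednesday, which is a business day, so no adjustment is needed.
So the filing is due November 30, 2039.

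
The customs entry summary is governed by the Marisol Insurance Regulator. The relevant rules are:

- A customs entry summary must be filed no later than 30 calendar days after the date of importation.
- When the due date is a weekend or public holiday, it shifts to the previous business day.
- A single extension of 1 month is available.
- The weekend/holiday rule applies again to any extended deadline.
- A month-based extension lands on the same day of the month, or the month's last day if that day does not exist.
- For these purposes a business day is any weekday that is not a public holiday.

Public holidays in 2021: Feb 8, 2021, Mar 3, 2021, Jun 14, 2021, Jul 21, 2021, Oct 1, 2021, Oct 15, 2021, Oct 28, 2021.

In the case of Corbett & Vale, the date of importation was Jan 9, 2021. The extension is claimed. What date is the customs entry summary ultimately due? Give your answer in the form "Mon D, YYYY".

Mar 5, 2021

From Jan 9, 2021, 30 calendar days later is Feb 8, 2021.
Because Feb 8, 2021 is a listed holiday, the deadline becomes Feb 5, 2021 (Friday).
The 1 month extension carries Feb 5, 2021 to Mar 5, 2021.
Since Mar 5, 2021 is a Friday and not a holiday, the date is unchanged.
The final due date is Mar 5, 2021.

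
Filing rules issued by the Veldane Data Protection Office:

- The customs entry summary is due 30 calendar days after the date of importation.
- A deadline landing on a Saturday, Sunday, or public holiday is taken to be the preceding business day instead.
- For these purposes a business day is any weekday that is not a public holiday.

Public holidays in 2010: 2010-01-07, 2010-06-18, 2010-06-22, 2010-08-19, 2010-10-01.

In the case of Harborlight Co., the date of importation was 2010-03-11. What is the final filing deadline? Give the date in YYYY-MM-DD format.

30 calendar days after 2010-03-11 is 2010-04-10.
2010-04-10 falls on a Saturday. Rolling to the preceding business day gives 2010-04-09, a Friday.
Final deadline: 2010-04-09.

2010-04-09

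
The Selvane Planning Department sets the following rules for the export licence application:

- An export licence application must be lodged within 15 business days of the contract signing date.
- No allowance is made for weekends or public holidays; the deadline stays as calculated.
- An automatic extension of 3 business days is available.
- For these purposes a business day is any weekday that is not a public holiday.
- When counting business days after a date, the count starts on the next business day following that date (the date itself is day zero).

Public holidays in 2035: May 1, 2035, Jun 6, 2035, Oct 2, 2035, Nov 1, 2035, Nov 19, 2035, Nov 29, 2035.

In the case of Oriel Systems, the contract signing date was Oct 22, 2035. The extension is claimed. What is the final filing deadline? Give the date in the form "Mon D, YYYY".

Counting 15 business days after Oct 22, 2035 (skipping weekends and listed holidays) reaches Nov 13, 2035.
Nov 13, 2035 falls on a Tuesday. The rules make no weekend/holiday allowance, so it remains Nov 13, 2035.
Counting 3 further business days from Nov 13, 2035 reaches Nov 16, 2035.
No adjustment is made for weekends or holidays, so Nov 16, 2035 stands.
So the filing is due Nov 16, 2035.

Nov 16, 2035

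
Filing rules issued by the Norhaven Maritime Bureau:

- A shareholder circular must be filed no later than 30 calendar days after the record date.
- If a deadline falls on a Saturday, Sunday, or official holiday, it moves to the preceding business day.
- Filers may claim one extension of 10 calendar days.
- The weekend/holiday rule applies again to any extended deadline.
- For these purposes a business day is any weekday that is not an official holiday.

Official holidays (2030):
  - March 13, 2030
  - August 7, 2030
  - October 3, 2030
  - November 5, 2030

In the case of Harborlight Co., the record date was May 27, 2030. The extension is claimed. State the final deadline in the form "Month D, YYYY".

Adding 30 calendar days to May 27, 2030 gives June 26, 2030.
June 26, 2030 (Wednesday) is already a business day.
With the 10-day extension, June 26, 2030 becomes July 6, 2030.
July 6, 2030 is a Saturday; the preceding business day is July 5, 2030 (Friday).
So the filing is due July 5, 2030.

July 5, 2030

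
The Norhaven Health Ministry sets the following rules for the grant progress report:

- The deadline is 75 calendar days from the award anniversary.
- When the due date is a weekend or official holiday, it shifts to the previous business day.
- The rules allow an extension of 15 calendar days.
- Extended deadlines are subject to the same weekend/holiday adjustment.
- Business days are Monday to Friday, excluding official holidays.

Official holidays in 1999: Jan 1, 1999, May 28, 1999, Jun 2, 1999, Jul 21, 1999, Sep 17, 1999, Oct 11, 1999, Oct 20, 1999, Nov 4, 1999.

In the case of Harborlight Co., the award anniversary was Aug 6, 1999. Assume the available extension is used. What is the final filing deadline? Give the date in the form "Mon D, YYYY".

Adding 75 calendar days to Aug 6, 1999 gives Oct 20, 1999.
Oct 20, 1999 is a listed holiday; the preceding business day is Oct 19, 1999 (Tuesday).
The 15-calendar-day extension moves the deadline from Oct 19, 1999 to Nov 3, 1999.
Nov 3, 1999 falls on a Wednesday, which is a business day, so no adjustment is needed.
So the filing is due Nov 3, 1999.

Nov 3, 1999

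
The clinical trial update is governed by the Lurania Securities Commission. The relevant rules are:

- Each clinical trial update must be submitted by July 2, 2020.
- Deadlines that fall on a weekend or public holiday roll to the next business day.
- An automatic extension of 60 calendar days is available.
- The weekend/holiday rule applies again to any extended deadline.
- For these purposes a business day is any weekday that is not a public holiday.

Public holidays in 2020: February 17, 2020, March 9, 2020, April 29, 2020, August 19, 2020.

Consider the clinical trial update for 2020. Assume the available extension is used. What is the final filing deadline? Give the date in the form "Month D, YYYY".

The statutory due date is July 2, 2020.
Since July 2, 2020 is a Thursday and not a holiday, the date is unchanged.
With the 60-day extension, July 2, 2020 becomes August 31, 2020.
August 31, 2020 (Monday) is already a business day.
Deadline: August 31, 2020.

August 31, 2020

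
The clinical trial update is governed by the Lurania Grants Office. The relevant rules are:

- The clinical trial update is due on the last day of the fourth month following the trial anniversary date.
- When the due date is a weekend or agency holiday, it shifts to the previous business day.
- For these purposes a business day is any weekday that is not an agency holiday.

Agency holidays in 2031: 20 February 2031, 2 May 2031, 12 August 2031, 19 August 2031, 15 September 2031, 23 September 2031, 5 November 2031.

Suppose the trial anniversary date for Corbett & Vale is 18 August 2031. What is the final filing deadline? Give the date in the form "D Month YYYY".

4 months after 18 August 2031 falls in December 2031; the last day of that month is 31 December 2031.
31 December 2031 is a Wednesday and not a listed holiday, so it stands.
Deadline: 31 December 2031.

31 December 2031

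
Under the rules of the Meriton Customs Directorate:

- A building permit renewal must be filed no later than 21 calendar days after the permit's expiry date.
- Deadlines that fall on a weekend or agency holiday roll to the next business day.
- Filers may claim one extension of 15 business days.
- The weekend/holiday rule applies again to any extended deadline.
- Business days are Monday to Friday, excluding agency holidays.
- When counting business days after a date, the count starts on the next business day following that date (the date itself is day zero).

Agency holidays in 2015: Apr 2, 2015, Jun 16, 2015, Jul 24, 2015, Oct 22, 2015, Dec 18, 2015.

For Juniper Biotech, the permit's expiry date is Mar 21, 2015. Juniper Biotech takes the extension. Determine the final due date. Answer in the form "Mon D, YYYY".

May 4, 2015

Adding 21 calendar days to Mar 21, 2015 gives Apr 11, 2015.
Because Apr 11, 2015 is a Saturday, the deadline becomes Apr 13, 2015 (Monday).
The 15-business-day extension runs from Apr 13, 2015 to May 4, 2015.
Since May 4, 2015 is a Monday and not a holiday, the date is unchanged.
The final due date is May 4, 2015.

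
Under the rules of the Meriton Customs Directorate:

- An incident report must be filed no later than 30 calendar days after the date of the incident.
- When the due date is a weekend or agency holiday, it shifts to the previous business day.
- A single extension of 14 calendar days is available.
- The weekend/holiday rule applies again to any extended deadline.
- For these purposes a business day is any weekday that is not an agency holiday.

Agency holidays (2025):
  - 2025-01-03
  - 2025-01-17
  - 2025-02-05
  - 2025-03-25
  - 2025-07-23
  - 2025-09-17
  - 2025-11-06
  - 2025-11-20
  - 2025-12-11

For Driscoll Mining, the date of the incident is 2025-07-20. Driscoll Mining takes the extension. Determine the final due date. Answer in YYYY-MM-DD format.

From 2025-07-20, 30 calendar days later is 2025-08-19.
2025-08-19 falls on a Tuesday, which is a business day, so no adjustment is needed.
The 14-calendar-day extension moves the deadline from 2025-08-19 to 2025-09-02.
2025-09-02 (Tuesday) is already a business day.
The final due date is 2025-09-02.

2025-09-02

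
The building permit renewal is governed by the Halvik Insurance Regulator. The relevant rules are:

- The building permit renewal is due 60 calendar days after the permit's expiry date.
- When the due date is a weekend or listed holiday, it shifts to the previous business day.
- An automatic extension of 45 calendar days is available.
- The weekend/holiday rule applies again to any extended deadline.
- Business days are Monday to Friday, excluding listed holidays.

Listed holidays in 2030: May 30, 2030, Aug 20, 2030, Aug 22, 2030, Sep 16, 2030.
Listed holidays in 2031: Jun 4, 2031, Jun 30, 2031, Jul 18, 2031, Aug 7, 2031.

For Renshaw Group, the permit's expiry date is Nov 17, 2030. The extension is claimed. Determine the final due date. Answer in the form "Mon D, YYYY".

From Nov 17, 2030, 60 calendar days later is Jan 16, 2031.
Jan 16, 2031 (Thursday) is already a business day.
The 45-calendar-day extension moves the deadline from Jan 16, 2031 to Mar 2, 2031.
Mar 2, 2031 falls on a Sunday. Rolling to the preceding business day gives Feb 28, 2031, a Friday.
The final due date is Feb 28, 2031.

Feb 28, 2031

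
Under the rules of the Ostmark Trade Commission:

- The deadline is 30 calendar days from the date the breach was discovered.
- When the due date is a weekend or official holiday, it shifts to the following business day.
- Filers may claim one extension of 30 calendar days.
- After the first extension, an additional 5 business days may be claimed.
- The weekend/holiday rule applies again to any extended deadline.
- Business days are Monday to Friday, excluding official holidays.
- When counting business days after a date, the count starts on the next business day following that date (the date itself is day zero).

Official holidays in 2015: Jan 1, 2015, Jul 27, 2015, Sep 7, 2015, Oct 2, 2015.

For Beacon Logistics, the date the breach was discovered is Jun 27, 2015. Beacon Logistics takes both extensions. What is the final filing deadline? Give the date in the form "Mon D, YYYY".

Sep 3, 2015

30 calendar days after Jun 27, 2015 is Jul 27, 2015.
Jul 27, 2015 falls on a listed holiday. Rolling to the next business day gives Jul 28, 2015, a Tuesday.
With the 30-day extension, Jul 28, 2015 becomes Aug 27, 2015.
Aug 27, 2015 (Thursday) is already a business day.
The 5-business-day extension runs from Aug 27, 2015 to Sep 3, 2015.
Since Sep 3, 2015 is a Thursday and not a holiday, the date is unchanged.
Deadline: Sep 3, 2015.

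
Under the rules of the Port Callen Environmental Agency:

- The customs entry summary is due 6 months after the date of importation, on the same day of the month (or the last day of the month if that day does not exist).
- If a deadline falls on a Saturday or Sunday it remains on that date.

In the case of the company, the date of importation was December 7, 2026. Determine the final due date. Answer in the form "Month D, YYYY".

June 7, 2027

Moving 6 months forward from December 7, 2026 on the corresponding day gives June 7, 2027.
No adjustment is made for weekends or holidays, so June 7, 2027 stands.
Deadline: June 7, 2027.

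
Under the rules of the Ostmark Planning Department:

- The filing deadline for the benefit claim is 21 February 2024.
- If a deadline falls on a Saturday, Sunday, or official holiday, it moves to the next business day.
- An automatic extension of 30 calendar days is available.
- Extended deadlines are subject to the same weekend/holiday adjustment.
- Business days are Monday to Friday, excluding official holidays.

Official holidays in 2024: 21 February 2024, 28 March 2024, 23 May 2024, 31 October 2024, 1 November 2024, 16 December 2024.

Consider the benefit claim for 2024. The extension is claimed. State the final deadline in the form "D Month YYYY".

The statutory due date is 21 February 2024.
21 February 2024 is a listed holiday, so it moves to the next business day, 22 February 2024 (Thursday).
The 30-calendar-day extension moves the deadline from 22 February 2024 to 23 March 2024.
Because 23 March 2024 is a Saturday, the deadline becomes 25 March 2024 (Monday).
So the filing is due 25 March 2024.

25 March 2024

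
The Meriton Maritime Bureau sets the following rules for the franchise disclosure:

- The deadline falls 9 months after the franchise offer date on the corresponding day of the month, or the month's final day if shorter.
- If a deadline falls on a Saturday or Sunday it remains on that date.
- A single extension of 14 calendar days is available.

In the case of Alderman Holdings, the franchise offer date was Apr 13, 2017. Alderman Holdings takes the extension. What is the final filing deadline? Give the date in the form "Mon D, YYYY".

Jan 27, 2018

9 months from Apr 13, 2017 is Jan 13, 2018.
Jan 13, 2018 falls on a Saturday. The rules make no weekend/holiday allowance, so it remains Jan 13, 2018.
Applying the 14-calendar-day extension: Jan 13, 2018 + 14 days = Jan 27, 2018.
No adjustment is made for weekends or holidays, so Jan 27, 2018 stands.
Final deadline: Jan 27, 2018.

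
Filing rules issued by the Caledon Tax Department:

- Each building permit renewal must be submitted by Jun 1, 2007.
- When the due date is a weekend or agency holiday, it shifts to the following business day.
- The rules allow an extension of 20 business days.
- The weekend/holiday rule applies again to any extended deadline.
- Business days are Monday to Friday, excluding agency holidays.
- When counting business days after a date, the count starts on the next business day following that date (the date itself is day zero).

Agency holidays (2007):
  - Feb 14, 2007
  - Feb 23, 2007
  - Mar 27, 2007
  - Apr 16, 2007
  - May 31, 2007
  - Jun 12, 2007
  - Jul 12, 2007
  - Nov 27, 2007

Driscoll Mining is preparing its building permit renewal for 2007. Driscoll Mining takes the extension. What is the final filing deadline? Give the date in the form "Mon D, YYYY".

The stated deadline is Jun 1, 2007.
Jun 1, 2007 falls on a Friday, which is a business day, so no adjustment is needed.
Counting 20 further business days from Jun 1, 2007 reaches Jul 2, 2007.
Jul 2, 2007 (Monday) is already a business day.
Final deadline: Jul 2, 2007.

Jul 2, 2007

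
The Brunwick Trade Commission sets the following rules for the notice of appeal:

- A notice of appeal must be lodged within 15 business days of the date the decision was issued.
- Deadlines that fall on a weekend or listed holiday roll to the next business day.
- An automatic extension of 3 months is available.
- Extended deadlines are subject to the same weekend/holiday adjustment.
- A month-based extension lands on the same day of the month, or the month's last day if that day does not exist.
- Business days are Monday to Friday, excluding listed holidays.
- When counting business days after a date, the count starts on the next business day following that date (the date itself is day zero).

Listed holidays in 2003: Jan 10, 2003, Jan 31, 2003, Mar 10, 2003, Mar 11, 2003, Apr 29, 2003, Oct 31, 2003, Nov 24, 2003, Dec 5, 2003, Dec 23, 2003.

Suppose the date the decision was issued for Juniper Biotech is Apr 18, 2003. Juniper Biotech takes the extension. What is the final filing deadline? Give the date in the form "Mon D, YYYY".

Starting the day after Apr 18, 2003 and counting 15 business days lands on May 12, 2003.
May 12, 2003 falls on a Monday, which is a business day, so no adjustment is needed.
Applying the 3 months extension: 3 months after May 12, 2003 is Aug 12, 2003.
Aug 12, 2003 falls on a Tuesday, which is a business day, so no adjustment is needed.
Deadline: Aug 12, 2003.

Aug 12, 2003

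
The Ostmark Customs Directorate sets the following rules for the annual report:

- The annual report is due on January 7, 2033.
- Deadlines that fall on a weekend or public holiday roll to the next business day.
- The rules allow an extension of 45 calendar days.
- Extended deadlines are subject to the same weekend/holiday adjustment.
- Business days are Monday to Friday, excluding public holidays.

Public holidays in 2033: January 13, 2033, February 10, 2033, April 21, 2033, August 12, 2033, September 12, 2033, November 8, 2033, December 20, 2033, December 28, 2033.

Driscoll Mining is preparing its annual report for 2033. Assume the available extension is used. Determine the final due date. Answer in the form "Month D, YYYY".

The statutory due date is January 7, 2033.
Since January 7, 2033 is a Friday and not a holiday, the date is unchanged.
Applying the 45-calendar-day extension: January 7, 2033 + 45 days = February 21, 2033.
February 21, 2033 is a Monday and not a listed holiday, so it stands.
So the filing is due February 21, 2033.

February 21, 2033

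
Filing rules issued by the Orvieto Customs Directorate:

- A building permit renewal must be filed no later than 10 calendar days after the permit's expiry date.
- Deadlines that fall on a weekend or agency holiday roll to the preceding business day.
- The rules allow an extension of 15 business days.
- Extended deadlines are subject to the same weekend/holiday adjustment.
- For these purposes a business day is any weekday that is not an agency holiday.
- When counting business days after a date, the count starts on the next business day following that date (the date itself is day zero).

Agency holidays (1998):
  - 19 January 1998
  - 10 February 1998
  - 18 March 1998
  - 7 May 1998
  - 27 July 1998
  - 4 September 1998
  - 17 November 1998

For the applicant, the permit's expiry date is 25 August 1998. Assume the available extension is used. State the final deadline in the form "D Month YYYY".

From 25 August 1998, 10 calendar days later is 4 September 1998.
4 September 1998 is a listed holiday; the preceding business day is 3 September 1998 (Thursday).
Applying the 15-business-day extension: 15 business days after 3 September 1998 is 25 September 1998.
25 September 1998 falls on a Friday, which is a business day, so no adjustment is needed.
So the filing is due 25 September 1998.

25 September 1998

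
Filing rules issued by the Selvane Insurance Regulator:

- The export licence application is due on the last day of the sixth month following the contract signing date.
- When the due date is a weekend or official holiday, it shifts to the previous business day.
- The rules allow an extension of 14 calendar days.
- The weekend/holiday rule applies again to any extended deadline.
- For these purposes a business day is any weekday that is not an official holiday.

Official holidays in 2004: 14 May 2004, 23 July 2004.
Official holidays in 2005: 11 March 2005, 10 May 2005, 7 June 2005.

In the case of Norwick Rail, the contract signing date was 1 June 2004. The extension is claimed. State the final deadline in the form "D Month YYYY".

14 January 2005

6 months after 1 June 2004 falls in December 2004; the last day of that month is 31 December 2004.
31 December 2004 is a Friday and not a listed holiday, so it stands.
The 14-calendar-day extension moves the deadline from 31 December 2004 to 14 January 2005.
Since 14 January 2005 is a Friday and not a holiday, the date is unchanged.
Deadline: 14 January 2005.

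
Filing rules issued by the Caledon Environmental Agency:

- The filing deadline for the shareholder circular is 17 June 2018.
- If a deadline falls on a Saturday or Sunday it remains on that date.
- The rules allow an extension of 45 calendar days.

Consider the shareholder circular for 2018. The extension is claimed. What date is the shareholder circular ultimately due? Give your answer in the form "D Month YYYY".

Start from the fixed due date, 17 June 2018.
17 June 2018 is a Sunday; no weekend or holiday adjustment applies.
Applying the 45-calendar-day extension: 17 June 2018 + 45 days = 1 August 2018.
No adjustment is made for weekends or holidays, so 1 August 2018 stands.
So the filing is due 1 August 2018.

1 August 2018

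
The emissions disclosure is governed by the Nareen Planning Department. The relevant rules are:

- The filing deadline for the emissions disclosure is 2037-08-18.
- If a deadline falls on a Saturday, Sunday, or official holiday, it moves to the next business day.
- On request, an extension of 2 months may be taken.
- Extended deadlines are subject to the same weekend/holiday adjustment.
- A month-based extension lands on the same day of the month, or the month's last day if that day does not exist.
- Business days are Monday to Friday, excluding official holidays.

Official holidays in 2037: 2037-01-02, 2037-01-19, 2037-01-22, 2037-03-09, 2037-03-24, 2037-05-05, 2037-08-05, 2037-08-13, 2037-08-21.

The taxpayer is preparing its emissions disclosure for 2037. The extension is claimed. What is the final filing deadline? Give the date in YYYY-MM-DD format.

The statutory due date is 2037-08-18.
2037-08-18 (Tuesday) is already a business day.
Add 2 months to 2037-08-18: 2037-10-18.
2037-10-18 falls on a Sunday. Rolling to the next business day gives 2037-10-19, a Monday.
Deadline: 2037-10-19.

2037-10-19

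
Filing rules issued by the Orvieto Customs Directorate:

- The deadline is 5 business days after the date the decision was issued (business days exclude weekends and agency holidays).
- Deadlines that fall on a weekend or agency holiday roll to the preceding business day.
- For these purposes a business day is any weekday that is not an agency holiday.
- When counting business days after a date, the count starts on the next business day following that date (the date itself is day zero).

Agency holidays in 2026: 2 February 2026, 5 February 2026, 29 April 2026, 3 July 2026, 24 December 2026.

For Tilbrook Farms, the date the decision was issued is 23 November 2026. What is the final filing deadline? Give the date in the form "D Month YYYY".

Counting 5 business days after 23 November 2026 (skipping weekends and listed holidays) reaches 30 November 2026.
Since 30 November 2026 is a Monday and not a holiday, the date is unchanged.
Deadline: 30 November 2026.

30 November 2026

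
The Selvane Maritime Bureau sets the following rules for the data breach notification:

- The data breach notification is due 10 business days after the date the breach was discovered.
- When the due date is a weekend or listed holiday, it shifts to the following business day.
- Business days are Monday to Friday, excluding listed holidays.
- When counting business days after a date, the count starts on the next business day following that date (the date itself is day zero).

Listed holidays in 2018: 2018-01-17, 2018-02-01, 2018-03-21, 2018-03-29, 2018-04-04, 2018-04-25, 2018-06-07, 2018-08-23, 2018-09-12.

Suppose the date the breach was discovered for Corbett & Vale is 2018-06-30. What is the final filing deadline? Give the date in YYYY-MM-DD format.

2018-07-13

Counting 10 business days after 2018-06-30 (skipping weekends and listed holidays) reaches 2018-07-13.
2018-07-13 (Friday) is already a business day.
The final due date is 2018-07-13.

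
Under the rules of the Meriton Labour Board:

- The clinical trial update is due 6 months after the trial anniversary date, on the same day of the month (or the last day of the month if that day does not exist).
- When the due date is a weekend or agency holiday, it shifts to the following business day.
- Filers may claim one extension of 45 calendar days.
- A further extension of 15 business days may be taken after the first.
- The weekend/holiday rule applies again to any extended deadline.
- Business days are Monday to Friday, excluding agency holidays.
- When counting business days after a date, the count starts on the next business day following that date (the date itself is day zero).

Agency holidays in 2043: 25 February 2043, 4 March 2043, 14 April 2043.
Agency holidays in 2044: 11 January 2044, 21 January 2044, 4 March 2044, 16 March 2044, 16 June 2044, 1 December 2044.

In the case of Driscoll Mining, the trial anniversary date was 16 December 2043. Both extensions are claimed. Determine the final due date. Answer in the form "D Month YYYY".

6 months after 16 December 2043, on the same day of the month, is 16 June 2044.
16 June 2044 falls on a listed holiday. Rolling to the next business day gives 17 June 2044, a Friday.
Add the 45 calendar-day extension to 17 June 2044: 1 August 2044.
1 August 2044 is a Monday and not a listed holiday, so it stands.
Applying the 15-business-day extension: 15 business days after 1 August 2044 is 22 August 2044.
22 August 2044 falls on a Monday, which is a business day, so no adjustment is needed.
Final deadline: 22 August 2044.

22 August 2044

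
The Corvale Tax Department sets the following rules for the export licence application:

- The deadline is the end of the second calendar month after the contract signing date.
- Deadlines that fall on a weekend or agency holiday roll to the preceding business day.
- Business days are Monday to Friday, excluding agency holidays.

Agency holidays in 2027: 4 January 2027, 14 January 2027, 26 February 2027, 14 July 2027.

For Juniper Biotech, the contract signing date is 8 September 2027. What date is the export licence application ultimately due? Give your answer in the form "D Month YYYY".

30 November 2027

The second month after 8 September 2027 is November 2027, whose last day is 30 November 2027.
Since 30 November 2027 is a Tuesday and not a holiday, the date is unchanged.
So the filing is due 30 November 2027.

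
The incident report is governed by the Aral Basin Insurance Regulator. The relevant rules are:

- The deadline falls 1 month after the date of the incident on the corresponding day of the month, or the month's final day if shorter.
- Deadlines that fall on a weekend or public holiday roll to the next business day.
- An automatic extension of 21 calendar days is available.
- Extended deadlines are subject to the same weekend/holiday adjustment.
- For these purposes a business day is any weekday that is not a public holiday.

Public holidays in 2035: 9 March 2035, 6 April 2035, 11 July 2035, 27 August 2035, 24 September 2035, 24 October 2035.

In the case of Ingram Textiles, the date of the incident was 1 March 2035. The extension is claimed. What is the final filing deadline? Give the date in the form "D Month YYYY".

1 month from 1 March 2035 is 1 April 2035.
1 April 2035 falls on a Sunday. Rolling to the next business day gives 2 April 2035, a Monday.
The 21-calendar-day extension moves the deadline from 2 April 2035 to 23 April 2035.
23 April 2035 is a Monday and not a listed holiday, so it stands.
Deadline: 23 April 2035.

23 April 2035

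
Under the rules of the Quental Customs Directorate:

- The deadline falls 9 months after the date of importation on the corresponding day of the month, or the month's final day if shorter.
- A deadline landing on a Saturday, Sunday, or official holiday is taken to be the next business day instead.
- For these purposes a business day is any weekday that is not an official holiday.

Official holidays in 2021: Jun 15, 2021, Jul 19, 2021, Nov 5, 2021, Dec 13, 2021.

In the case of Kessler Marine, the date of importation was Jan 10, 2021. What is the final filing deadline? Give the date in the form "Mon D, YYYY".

Oct 11, 2021

9 months from Jan 10, 2021 is Oct 10, 2021.
Oct 10, 2021 is a Sunday, so it moves to the next business day, Oct 11, 2021 (Monday).
Final deadline: Oct 11, 2021.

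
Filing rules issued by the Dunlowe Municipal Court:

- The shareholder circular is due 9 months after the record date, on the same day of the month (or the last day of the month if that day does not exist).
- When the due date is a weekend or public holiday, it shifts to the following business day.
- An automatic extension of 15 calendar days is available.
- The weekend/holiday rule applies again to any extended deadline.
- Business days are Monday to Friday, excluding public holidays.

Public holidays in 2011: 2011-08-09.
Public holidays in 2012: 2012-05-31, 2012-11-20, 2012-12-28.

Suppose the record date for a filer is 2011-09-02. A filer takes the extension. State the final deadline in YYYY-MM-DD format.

2012-06-19

9 months from 2011-09-02 is 2012-06-02.
Because 2012-06-02 is a Saturday, the deadline becomes 2012-06-04 (Monday).
Add the 15 calendar-day extension to 2012-06-04: 2012-06-19.
Since 2012-06-19 is a Tuesday and not a holiday, the date is unchanged.
Final deadline: 2012-06-19.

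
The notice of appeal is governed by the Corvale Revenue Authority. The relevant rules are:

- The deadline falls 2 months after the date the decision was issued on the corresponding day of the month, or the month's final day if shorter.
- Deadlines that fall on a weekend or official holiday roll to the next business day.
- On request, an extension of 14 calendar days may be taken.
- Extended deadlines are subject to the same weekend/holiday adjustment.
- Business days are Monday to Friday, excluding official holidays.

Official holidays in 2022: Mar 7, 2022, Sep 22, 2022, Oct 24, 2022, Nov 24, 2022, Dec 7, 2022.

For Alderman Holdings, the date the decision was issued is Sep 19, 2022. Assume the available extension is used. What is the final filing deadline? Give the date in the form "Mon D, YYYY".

2 months from Sep 19, 2022 is Nov 19, 2022.
Nov 19, 2022 falls on a Saturday. Rolling to the next business day gives Nov 21, 2022, a Monday.
Applying the 14-calendar-day extension: Nov 21, 2022 + 14 days = Dec 5, 2022.
Dec 5, 2022 (Monday) is already a business day.
Final deadline: Dec 5, 2022.

Dec 5, 2022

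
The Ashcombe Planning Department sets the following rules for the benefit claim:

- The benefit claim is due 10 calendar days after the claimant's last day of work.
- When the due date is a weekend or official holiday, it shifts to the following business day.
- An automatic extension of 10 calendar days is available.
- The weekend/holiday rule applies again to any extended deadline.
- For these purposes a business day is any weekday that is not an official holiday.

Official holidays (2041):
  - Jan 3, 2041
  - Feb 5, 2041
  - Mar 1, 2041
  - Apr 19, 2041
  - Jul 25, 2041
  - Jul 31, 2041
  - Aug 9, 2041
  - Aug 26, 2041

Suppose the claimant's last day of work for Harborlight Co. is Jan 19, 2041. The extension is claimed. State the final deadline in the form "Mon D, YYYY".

Feb 8, 2041

Trigger date Jan 19, 2041 + 10 calendar days = Jan 29, 2041.
Jan 29, 2041 (Tuesday) is already a business day.
With the 10-day extension, Jan 29, 2041 becomes Feb 8, 2041.
Since Feb 8, 2041 is a Friday and not a holiday, the date is unchanged.
Deadline: Feb 8, 2041.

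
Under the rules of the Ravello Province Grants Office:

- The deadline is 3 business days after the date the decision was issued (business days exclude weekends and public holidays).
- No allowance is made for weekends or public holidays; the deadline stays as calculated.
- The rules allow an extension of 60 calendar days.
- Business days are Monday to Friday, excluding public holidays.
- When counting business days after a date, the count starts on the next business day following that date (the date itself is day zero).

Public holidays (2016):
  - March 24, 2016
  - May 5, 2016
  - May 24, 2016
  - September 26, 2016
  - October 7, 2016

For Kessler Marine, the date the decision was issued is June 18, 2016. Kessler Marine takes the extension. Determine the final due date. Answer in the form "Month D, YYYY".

3 business days after June 18, 2016, excluding weekends and holidays, is June 22, 2016.
June 22, 2016 falls on a Wednesday. The rules make no weekend/holiday allowance, so it remains June 22, 2016.
Add the 60 calendar-day extension to June 22, 2016: August 21, 2016.
August 21, 2016 is a Sunday; no weekend or holiday adjustment applies.
Deadline: August 21, 2016.

August 21, 2016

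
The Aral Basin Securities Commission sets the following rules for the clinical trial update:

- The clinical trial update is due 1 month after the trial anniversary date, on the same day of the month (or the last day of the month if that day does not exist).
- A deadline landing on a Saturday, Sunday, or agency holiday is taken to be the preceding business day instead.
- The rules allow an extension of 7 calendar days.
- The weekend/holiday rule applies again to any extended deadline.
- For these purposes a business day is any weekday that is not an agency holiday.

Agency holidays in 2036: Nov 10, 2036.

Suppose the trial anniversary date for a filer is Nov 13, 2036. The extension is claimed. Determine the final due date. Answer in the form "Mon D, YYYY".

Dec 19, 2036

1 month from Nov 13, 2036 is Dec 13, 2036.
Dec 13, 2036 is a Saturday; the preceding business day is Dec 12, 2036 (Friday).
The 7-calendar-day extension moves the deadline from Dec 12, 2036 to Dec 19, 2036.
Since Dec 19, 2036 is a Friday and not a holiday, the date is unchanged.
Deadline: Dec 19, 2036.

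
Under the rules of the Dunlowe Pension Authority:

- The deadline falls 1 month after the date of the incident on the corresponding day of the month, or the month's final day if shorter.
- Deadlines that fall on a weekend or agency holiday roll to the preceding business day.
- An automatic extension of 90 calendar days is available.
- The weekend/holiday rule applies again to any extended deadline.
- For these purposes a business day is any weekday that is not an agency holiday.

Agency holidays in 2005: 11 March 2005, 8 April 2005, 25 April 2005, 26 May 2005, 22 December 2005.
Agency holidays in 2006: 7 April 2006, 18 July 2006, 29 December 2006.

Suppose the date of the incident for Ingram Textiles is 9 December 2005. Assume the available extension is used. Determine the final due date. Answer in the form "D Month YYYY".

Moving 1 month forward from 9 December 2005 on the corresponding day gives 9 January 2006.
Since 9 January 2006 is a Monday and not a holiday, the date is unchanged.
With the 90-day extension, 9 January 2006 becomes 9 April 2006.
9 April 2006 is a Sunday, so it moves to the preceding business day, 6 April 2006 (Thursday).
So the filing is due 6 April 2006.

6 April 2006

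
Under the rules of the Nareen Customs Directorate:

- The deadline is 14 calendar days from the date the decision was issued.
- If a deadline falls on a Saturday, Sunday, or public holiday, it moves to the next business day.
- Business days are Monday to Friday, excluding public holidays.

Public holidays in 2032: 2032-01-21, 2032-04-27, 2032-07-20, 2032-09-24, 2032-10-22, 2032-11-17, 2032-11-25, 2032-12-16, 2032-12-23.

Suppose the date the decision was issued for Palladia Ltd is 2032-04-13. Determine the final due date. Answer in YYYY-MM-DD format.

Trigger date 2032-04-13 + 14 calendar days = 2032-04-27.
2032-04-27 is a listed holiday; the next business day is 2032-04-28 (Wednesday).
So the filing is due 2032-04-28.

2032-04-28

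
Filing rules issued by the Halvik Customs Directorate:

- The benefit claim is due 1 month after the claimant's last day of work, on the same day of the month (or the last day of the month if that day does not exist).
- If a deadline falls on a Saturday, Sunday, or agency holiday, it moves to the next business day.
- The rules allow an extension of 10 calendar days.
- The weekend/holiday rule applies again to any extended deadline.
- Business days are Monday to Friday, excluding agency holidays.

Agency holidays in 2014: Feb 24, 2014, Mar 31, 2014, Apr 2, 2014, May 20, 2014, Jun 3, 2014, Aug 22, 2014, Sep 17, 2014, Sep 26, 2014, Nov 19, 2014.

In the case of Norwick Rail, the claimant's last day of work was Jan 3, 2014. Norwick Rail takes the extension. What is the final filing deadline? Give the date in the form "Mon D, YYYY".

Feb 13, 2014

1 month after Jan 3, 2014, on the same day of the month, is Feb 3, 2014.
Feb 3, 2014 is a Monday and not a listed holiday, so it stands.
Add the 10 calendar-day extension to Feb 3, 2014: Feb 13, 2014.
Since Feb 13, 2014 is a Thursday and not a holiday, the date is unchanged.
The final due date is Feb 13, 2014.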